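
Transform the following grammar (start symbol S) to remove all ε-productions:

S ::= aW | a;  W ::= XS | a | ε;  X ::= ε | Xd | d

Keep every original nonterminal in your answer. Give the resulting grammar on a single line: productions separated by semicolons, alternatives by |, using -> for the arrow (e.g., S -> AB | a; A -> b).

S -> a | aW; W -> S | a | XS; X -> d | Xd

Nullable set: {W, X}.
S -> aW: W nullable, giving a | aW.
Drop W -> ε.
W -> XS: X nullable, giving S | XS.
Drop X -> ε.
X -> Xd: X nullable, giving Xd | d.
Unchanged (no nullable symbols): S -> a; W -> a; X -> d.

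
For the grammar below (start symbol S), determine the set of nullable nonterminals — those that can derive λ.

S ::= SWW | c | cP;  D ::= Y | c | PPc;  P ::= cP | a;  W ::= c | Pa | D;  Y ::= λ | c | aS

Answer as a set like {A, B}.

Directly nullable (have an ε-rule): {Y}.
D is nullable via D -> Y (every symbol on the right is already known nullable).
W is nullable via W -> D (every symbol on the right is already known nullable).
Not nullable: P, S — each has a terminal in every rule's right-hand side or depends on a non-nullable symbol.

{D, W, Y}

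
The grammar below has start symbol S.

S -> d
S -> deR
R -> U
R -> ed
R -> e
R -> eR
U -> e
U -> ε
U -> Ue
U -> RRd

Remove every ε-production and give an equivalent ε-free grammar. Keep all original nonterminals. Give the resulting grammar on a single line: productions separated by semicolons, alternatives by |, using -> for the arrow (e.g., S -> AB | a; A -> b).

Nullable set: {R, U}.
S -> deR: R nullable, giving de | deR.
R -> U: U nullable, giving U.
R -> eR: R nullable, giving e | eR.
Drop U -> ε.
U -> RRd: R, R nullable, giving RRd | Rd | d.
U -> Ue: U nullable, giving Ue | e.
Unchanged (no nullable symbols): S -> d; R -> e; R -> ed; U -> e.

S -> d | de | deR; R -> U | e | eR | ed; U -> d | e | Rd | Ue | RRd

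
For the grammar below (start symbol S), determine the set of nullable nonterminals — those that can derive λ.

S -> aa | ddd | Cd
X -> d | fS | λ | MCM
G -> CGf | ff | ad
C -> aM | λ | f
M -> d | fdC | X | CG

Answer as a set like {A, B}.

Directly nullable (have an ε-rule): {C, X}.
M is nullable via M -> X (every symbol on the right is already known nullable).
Not nullable: G, S — each has a terminal in every rule's right-hand side or depends on a non-nullable symbol.

{C, M, X}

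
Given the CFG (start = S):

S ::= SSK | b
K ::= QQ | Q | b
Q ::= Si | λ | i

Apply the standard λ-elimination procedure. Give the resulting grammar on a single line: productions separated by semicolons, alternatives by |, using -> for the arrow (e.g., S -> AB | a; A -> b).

Nullable set: {K, Q}.
S -> SSK: K nullable, giving SS | SSK.
K -> Q: Q nullable, giving Q.
K -> QQ: Q, Q nullable, giving Q | QQ.
Drop Q -> λ.
Unchanged (no nullable symbols): S -> b; K -> b; Q -> Si; Q -> i.

S -> b | SS | SSK; K -> Q | b | QQ; Q -> i | Si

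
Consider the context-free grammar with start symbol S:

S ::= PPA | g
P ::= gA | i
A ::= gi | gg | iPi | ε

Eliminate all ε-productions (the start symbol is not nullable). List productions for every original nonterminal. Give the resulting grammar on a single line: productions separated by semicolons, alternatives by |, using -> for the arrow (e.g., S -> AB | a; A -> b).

S -> g | PP | PPA; A -> gg | gi | iPi; P -> g | i | gA

Nullable set: {A}.
S -> PPA: A nullable, giving PP | PPA.
Drop A -> ε.
P -> gA: A nullable, giving g | gA.
Unchanged (no nullable symbols): S -> g; A -> gg; A -> gi; A -> iPi; P -> i.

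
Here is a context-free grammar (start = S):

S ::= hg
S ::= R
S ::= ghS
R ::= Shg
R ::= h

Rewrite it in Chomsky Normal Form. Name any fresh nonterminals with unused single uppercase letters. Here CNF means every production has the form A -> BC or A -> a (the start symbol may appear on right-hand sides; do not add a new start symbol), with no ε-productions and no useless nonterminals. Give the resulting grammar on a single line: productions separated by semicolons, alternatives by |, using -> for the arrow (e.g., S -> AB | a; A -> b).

No ε-productions.
After unit-elimination: S -> h | hg | Shg | ghS; R -> h | Shg.
TERM: introduce B -> g, A -> h and substitute in every rule of length ≥2.
BIN: R -> SAB becomes R -> SC, C -> AB; S -> BAS becomes S -> BD, D -> AS; S -> SAB becomes S -> SE, E -> AB.
Drop unreachable/unproductive: R.

S -> h | AB | BD | SE; A -> h; B -> g; D -> AS; E -> AB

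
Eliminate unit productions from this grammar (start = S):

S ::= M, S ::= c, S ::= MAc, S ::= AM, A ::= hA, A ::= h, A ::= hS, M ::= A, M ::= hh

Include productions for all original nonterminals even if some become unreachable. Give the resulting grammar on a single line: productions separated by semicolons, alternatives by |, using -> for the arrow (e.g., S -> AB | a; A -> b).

S -> c | h | AM | hA | hS | hh | MAc; A -> h | hA | hS; M -> h | hA | hS | hh

Unit productions: M->A, S->M.
Unit pairs (A ⇒* B via units): (M,A), (S,A), (S,M).
S: inherits non-unit rules of {A, M, S} → AM | MAc | c | h | hA | hS | hh.
A: inherits non-unit rules of {A} → h | hA | hS.
M: inherits non-unit rules of {A, M} → h | hA | hS | hh.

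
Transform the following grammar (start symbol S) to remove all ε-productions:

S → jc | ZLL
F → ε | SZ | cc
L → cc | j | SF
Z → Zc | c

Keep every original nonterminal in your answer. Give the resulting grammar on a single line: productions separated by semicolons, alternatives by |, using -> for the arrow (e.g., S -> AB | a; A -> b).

S -> jc | ZLL; F -> SZ | cc; L -> S | j | SF | cc; Z -> c | Zc

Nullable set: {F}.
Drop F -> ε.
L -> SF: F nullable, giving S | SF.
Unchanged (no nullable symbols): S -> ZLL; S -> jc; F -> SZ; F -> cc; L -> cc; L -> j; Z -> Zc; Z -> c.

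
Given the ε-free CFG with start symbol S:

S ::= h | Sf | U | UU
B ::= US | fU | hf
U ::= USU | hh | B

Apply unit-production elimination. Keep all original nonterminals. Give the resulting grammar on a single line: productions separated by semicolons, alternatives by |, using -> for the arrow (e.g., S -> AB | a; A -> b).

Unit productions: S->U, U->B.
Unit pairs (A ⇒* B via units): (S,B), (S,U), (U,B).
S: inherits non-unit rules of {B, S, U} → Sf | US | USU | UU | fU | h | hf | hh.
B: inherits non-unit rules of {B} → US | fU | hf.
U: inherits non-unit rules of {B, U} → US | USU | fU | hf | hh.

S -> h | Sf | US | UU | fU | hf | hh | USU; B -> US | fU | hf; U -> US | fU | hf | hh | USU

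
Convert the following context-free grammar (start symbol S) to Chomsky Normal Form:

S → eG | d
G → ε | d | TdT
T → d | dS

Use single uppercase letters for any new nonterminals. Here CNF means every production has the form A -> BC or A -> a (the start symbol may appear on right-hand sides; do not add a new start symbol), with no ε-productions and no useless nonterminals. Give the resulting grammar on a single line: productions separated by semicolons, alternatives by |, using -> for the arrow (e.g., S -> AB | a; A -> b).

Nullable: {G}; after ε-elimination: S -> d | e | eG; G -> d | TdT; T -> d | dS.
No unit productions to eliminate.
TERM: introduce A -> d, B -> e and substitute in every rule of length ≥2.
BIN: G -> TAT becomes G -> TC, C -> AT.

S -> d | e | BG; A -> d; B -> e; C -> AT; G -> d | TC; T -> d | AS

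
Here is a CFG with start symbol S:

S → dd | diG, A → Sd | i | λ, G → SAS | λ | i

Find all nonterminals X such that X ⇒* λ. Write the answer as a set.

Directly nullable (have an ε-rule): {A, G}.
Not nullable: S — each has a terminal in every rule's right-hand side or depends on a non-nullable symbol.

{A, G}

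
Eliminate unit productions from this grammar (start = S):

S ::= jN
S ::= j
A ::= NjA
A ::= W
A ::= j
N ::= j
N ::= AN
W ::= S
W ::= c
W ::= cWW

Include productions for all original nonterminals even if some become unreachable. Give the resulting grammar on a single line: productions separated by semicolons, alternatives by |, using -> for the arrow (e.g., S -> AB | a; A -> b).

S -> j | jN; A -> c | j | jN | NjA | cWW; N -> j | AN; W -> c | j | jN | cWW

Unit productions: A->W, W->S.
Unit pairs (A ⇒* B via units): (A,S), (A,W), (W,S).
S: inherits non-unit rules of {S} → j | jN.
A: inherits non-unit rules of {A, S, W} → NjA | c | cWW | j | jN.
N: inherits non-unit rules of {N} → AN | j.
W: inherits non-unit rules of {S, W} → c | cWW | j | jN.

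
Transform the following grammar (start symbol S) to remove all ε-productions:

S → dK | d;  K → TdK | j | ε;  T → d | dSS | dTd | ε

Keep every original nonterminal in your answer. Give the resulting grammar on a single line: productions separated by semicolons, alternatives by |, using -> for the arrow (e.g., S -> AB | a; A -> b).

Nullable set: {K, T}.
S -> dK: K nullable, giving d | dK.
Drop K -> ε.
K -> TdK: T, K nullable, giving Td | TdK | d | dK.
Drop T -> ε.
T -> dTd: T nullable, giving dTd | dd.
Unchanged (no nullable symbols): S -> d; K -> j; T -> d; T -> dSS.

S -> d | dK; K -> d | j | Td | dK | TdK; T -> d | dd | dSS | dTd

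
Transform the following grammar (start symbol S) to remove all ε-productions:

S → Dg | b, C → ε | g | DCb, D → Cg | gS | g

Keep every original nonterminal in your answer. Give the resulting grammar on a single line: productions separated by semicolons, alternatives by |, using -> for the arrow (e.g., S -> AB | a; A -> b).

S -> b | Dg; C -> g | Db | DCb; D -> g | Cg | gS

Nullable set: {C}.
Drop C -> ε.
C -> DCb: C nullable, giving DCb | Db.
D -> Cg: C nullable, giving Cg | g.
Unchanged (no nullable symbols): S -> Dg; S -> b; C -> g; D -> g; D -> gS.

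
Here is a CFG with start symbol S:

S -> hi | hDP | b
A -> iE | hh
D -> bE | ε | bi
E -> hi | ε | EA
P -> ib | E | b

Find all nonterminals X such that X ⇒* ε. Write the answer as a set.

Directly nullable (have an ε-rule): {D, E}.
P is nullable via P -> E (every symbol on the right is already known nullable).
Not nullable: A, S — each has a terminal in every rule's right-hand side or depends on a non-nullable symbol.

{D, E, P}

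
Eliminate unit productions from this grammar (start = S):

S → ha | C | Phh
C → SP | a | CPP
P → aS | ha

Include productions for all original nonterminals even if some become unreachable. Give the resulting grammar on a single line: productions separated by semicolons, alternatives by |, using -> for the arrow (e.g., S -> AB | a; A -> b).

Unit productions: S->C.
Unit pairs (A ⇒* B via units): (S,C).
S: inherits non-unit rules of {C, S} → CPP | Phh | SP | a | ha.
C: inherits non-unit rules of {C} → CPP | SP | a.
P: inherits non-unit rules of {P} → aS | ha.

S -> a | SP | ha | CPP | Phh; C -> a | SP | CPP; P -> aS | ha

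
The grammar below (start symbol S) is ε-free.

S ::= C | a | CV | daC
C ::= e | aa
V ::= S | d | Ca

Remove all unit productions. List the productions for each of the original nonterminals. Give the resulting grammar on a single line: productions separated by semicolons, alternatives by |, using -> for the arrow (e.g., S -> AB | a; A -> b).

Unit productions: S->C, V->S.
Unit pairs (A ⇒* B via units): (S,C), (V,C), (V,S).
S: inherits non-unit rules of {C, S} → CV | a | aa | daC | e.
C: inherits non-unit rules of {C} → aa | e.
V: inherits non-unit rules of {C, S, V} → CV | Ca | a | aa | d | daC | e.

S -> a | e | CV | aa | daC; C -> e | aa; V -> a | d | e | CV | Ca | aa | daC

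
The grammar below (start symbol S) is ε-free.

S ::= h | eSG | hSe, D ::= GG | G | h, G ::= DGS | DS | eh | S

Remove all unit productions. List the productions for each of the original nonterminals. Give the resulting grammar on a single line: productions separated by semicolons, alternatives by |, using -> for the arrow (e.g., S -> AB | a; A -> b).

Unit productions: D->G, G->S.
Unit pairs (A ⇒* B via units): (D,G), (D,S), (G,S).
S: inherits non-unit rules of {S} → eSG | h | hSe.
D: inherits non-unit rules of {D, G, S} → DGS | DS | GG | eSG | eh | h | hSe.
G: inherits non-unit rules of {G, S} → DGS | DS | eSG | eh | h | hSe.

S -> h | eSG | hSe; D -> h | DS | GG | eh | DGS | eSG | hSe; G -> h | DS | eh | DGS | eSG | hSe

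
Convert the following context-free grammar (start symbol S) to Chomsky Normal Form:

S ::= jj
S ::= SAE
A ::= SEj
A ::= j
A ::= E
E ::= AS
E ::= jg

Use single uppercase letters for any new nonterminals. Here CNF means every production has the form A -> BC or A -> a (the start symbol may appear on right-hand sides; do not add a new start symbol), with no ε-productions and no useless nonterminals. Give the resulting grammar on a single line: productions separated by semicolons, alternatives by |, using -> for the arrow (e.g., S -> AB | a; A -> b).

S -> BB | SF; A -> j | AS | BC | SD; B -> j; C -> g; D -> EB; E -> AS | BC; F -> AE

No ε-productions.
After unit-elimination: S -> jj | SAE; A -> j | AS | jg | SEj; E -> AS | jg.
TERM: introduce C -> g, B -> j and substitute in every rule of length ≥2.
BIN: A -> SEB becomes A -> SD, D -> EB; S -> SAE becomes S -> SF, F -> AE.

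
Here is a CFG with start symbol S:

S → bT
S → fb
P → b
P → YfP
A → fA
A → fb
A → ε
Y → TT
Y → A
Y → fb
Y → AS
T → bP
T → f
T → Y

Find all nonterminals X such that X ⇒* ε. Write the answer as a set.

Directly nullable (have an ε-rule): {A}.
Y is nullable via Y -> A (every symbol on the right is already known nullable).
T is nullable via T -> Y (every symbol on the right is already known nullable).
Not nullable: P, S — each has a terminal in every rule's right-hand side or depends on a non-nullable symbol.

{A, T, Y}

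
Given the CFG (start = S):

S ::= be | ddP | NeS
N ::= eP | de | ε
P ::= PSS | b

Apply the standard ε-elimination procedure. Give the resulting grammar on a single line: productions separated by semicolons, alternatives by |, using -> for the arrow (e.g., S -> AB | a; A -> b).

Nullable set: {N}.
S -> NeS: N nullable, giving NeS | eS.
Drop N -> ε.
Unchanged (no nullable symbols): S -> be; S -> ddP; N -> de; N -> eP; P -> PSS; P -> b.

S -> be | eS | NeS | ddP; N -> de | eP; P -> b | PSS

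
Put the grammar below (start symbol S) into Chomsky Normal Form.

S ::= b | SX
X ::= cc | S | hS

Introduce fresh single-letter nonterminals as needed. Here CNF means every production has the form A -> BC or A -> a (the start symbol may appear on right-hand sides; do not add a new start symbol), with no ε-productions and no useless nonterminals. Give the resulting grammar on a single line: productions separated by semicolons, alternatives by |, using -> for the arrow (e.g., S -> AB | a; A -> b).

S -> b | SX; A -> c; B -> h; X -> b | AA | BS | SX

No ε-productions.
After unit-elimination: S -> b | SX; X -> b | SX | cc | hS.
TERM: introduce A -> c, B -> h and substitute in every rule of length ≥2.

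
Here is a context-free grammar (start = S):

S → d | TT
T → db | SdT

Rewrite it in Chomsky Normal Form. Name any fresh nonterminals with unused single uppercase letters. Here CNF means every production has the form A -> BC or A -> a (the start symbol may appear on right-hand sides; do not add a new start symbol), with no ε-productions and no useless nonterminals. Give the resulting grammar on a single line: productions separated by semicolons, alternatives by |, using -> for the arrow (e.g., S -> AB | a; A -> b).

S -> d | TT; A -> d; B -> b; C -> AT; T -> AB | SC

No ε-productions.
No unit productions to eliminate.
TERM: introduce B -> b, A -> d and substitute in every rule of length ≥2.
BIN: T -> SAT becomes T -> SC, C -> AT.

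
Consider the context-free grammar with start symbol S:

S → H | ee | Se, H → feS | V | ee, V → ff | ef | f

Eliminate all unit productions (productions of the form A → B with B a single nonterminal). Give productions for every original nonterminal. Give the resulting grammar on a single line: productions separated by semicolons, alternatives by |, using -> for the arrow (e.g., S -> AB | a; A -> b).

Unit productions: H->V, S->H.
Unit pairs (A ⇒* B via units): (H,V), (S,H), (S,V).
S: inherits non-unit rules of {H, S, V} → Se | ee | ef | f | feS | ff.
H: inherits non-unit rules of {H, V} → ee | ef | f | feS | ff.
V: inherits non-unit rules of {V} → ef | f | ff.

S -> f | Se | ee | ef | ff | feS; H -> f | ee | ef | ff | feS; V -> f | ef | ff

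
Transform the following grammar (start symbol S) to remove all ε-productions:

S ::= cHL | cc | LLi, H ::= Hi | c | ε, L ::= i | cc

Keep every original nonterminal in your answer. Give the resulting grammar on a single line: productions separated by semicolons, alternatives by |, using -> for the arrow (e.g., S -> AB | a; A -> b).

S -> cL | cc | LLi | cHL; H -> c | i | Hi; L -> i | cc

Nullable set: {H}.
S -> cHL: H nullable, giving cHL | cL.
Drop H -> ε.
H -> Hi: H nullable, giving Hi | i.
Unchanged (no nullable symbols): S -> LLi; S -> cc; H -> c; L -> cc; L -> i.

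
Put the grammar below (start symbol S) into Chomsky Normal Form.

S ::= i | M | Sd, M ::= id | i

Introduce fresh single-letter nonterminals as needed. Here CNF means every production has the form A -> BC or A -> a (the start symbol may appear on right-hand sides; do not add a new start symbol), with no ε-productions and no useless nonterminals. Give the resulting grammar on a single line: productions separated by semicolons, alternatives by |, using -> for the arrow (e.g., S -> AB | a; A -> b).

S -> i | AB | SB; A -> i; B -> d

No ε-productions.
After unit-elimination: S -> i | Sd | id; M -> i | id.
TERM: introduce B -> d, A -> i and substitute in every rule of length ≥2.
Drop unreachable/unproductive: M.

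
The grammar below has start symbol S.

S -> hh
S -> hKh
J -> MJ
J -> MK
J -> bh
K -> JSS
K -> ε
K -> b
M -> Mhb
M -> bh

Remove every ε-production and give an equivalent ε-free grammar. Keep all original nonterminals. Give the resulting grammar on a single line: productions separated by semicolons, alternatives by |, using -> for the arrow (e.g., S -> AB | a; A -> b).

Nullable set: {K}.
S -> hKh: K nullable, giving hKh | hh.
J -> MK: K nullable, giving M | MK.
Drop K -> ε.
Unchanged (no nullable symbols): S -> hh; J -> MJ; J -> bh; K -> JSS; K -> b; M -> Mhb; M -> bh.

S -> hh | hKh; J -> M | MJ | MK | bh; K -> b | JSS; M -> bh | Mhb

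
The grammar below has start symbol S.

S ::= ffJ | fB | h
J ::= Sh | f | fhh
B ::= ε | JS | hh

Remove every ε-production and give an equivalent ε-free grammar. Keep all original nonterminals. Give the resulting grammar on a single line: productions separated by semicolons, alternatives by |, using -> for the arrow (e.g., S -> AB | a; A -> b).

S -> f | h | fB | ffJ; B -> JS | hh; J -> f | Sh | fhh

Nullable set: {B}.
S -> fB: B nullable, giving f | fB.
Drop B -> ε.
Unchanged (no nullable symbols): S -> ffJ; S -> h; B -> JS; B -> hh; J -> Sh; J -> f; J -> fhh.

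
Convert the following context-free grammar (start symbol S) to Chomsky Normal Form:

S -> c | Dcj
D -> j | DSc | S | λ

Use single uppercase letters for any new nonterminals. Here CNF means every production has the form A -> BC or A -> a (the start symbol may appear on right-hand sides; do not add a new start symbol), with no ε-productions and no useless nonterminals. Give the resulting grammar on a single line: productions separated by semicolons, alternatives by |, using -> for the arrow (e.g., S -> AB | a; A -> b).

S -> c | AB | DF; A -> c; B -> j; C -> AB; D -> c | j | AB | DC | DE | SA; E -> SA; F -> AB

Nullable: {D}; after ε-elimination: S -> c | cj | Dcj; D -> S | j | Sc | DSc.
After unit-elimination: S -> c | cj | Dcj; D -> c | j | Sc | cj | DSc | Dcj.
TERM: introduce A -> c, B -> j and substitute in every rule of length ≥2.
BIN: D -> DAB becomes D -> DC, C -> AB; D -> DSA becomes D -> DE, E -> SA; S -> DAB becomes S -> DF, F -> AB.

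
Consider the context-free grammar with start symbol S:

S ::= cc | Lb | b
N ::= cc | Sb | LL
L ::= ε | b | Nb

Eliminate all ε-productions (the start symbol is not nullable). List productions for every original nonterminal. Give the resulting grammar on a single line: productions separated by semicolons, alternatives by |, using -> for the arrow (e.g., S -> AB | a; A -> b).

Nullable set: {L, N}.
S -> Lb: L nullable, giving Lb | b.
Drop L -> ε.
L -> Nb: N nullable, giving Nb | b.
N -> LL: L, L nullable, giving L | LL.
Unchanged (no nullable symbols): S -> b; S -> cc; L -> b; N -> Sb; N -> cc.

S -> b | Lb | cc; L -> b | Nb; N -> L | LL | Sb | cc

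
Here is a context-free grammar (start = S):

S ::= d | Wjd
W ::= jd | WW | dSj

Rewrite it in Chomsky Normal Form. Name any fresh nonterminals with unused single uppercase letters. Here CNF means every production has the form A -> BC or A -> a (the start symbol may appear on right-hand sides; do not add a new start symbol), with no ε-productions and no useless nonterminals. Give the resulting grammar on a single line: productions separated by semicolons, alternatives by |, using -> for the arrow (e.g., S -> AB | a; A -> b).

S -> d | WC; A -> j; B -> d; C -> AB; D -> SA; W -> AB | BD | WW

No ε-productions.
No unit productions to eliminate.
TERM: introduce B -> d, A -> j and substitute in every rule of length ≥2.
BIN: S -> WAB becomes S -> WC, C -> AB; W -> BSA becomes W -> BD, D -> SA.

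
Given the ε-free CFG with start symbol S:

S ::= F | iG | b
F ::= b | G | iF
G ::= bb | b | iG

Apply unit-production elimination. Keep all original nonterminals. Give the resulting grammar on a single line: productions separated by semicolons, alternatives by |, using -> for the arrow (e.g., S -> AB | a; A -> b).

S -> b | bb | iF | iG; F -> b | bb | iF | iG; G -> b | bb | iG

Unit productions: F->G, S->F.
Unit pairs (A ⇒* B via units): (F,G), (S,F), (S,G).
S: inherits non-unit rules of {F, G, S} → b | bb | iF | iG.
F: inherits non-unit rules of {F, G} → b | bb | iF | iG.
G: inherits non-unit rules of {G} → b | bb | iG.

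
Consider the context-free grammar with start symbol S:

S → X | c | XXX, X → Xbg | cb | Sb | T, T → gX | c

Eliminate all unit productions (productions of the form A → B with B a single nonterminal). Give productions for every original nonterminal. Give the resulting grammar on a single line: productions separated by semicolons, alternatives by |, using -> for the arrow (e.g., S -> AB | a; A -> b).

Unit productions: S->X, X->T.
Unit pairs (A ⇒* B via units): (S,T), (S,X), (X,T).
S: inherits non-unit rules of {S, T, X} → Sb | XXX | Xbg | c | cb | gX.
T: inherits non-unit rules of {T} → c | gX.
X: inherits non-unit rules of {T, X} → Sb | Xbg | c | cb | gX.

S -> c | Sb | cb | gX | XXX | Xbg; T -> c | gX; X -> c | Sb | cb | gX | Xbg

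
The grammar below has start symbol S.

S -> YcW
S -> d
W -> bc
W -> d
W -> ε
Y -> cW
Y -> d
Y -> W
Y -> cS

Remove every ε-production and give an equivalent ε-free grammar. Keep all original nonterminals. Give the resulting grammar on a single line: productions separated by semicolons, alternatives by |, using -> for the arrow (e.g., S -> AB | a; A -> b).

Nullable set: {W, Y}.
S -> YcW: Y, W nullable, giving Yc | YcW | c | cW.
Drop W -> ε.
Y -> W: W nullable, giving W.
Y -> cW: W nullable, giving c | cW.
Unchanged (no nullable symbols): S -> d; W -> bc; W -> d; Y -> cS; Y -> d.

S -> c | d | Yc | cW | YcW; W -> d | bc; Y -> W | c | d | cS | cW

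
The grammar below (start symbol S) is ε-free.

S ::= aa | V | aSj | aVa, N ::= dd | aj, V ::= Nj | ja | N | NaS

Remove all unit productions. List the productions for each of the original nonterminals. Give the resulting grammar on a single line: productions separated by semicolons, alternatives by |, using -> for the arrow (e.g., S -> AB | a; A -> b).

S -> Nj | aa | aj | dd | ja | NaS | aSj | aVa; N -> aj | dd; V -> Nj | aj | dd | ja | NaS

Unit productions: S->V, V->N.
Unit pairs (A ⇒* B via units): (S,N), (S,V), (V,N).
S: inherits non-unit rules of {N, S, V} → NaS | Nj | aSj | aVa | aa | aj | dd | ja.
N: inherits non-unit rules of {N} → aj | dd.
V: inherits non-unit rules of {N, V} → NaS | Nj | aj | dd | ja.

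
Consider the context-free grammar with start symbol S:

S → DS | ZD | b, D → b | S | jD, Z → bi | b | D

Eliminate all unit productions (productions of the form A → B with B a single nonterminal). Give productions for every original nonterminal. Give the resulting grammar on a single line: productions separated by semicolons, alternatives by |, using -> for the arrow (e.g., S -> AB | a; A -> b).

Unit productions: D->S, Z->D.
Unit pairs (A ⇒* B via units): (D,S), (Z,D), (Z,S).
S: inherits non-unit rules of {S} → DS | ZD | b.
D: inherits non-unit rules of {D, S} → DS | ZD | b | jD.
Z: inherits non-unit rules of {D, S, Z} → DS | ZD | b | bi | jD.

S -> b | DS | ZD; D -> b | DS | ZD | jD; Z -> b | DS | ZD | bi | jD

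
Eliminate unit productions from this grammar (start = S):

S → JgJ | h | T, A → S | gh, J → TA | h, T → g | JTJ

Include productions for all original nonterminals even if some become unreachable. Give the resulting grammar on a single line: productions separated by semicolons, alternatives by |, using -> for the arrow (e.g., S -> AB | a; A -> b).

Unit productions: A->S, S->T.
Unit pairs (A ⇒* B via units): (A,S), (A,T), (S,T).
S: inherits non-unit rules of {S, T} → JTJ | JgJ | g | h.
A: inherits non-unit rules of {A, S, T} → JTJ | JgJ | g | gh | h.
J: inherits non-unit rules of {J} → TA | h.
T: inherits non-unit rules of {T} → JTJ | g.

S -> g | h | JTJ | JgJ; A -> g | h | gh | JTJ | JgJ; J -> h | TA; T -> g | JTJ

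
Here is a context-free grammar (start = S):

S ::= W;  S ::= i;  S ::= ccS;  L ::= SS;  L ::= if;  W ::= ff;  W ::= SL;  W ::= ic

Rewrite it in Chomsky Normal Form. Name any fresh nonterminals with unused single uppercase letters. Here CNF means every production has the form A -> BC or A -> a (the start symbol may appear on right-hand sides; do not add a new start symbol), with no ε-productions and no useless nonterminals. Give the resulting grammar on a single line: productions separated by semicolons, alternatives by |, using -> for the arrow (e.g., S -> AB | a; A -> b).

S -> i | AC | BB | CD | SL; A -> i; B -> f; C -> c; D -> CS; L -> AB | SS

No ε-productions.
After unit-elimination: S -> i | SL | ff | ic | ccS; L -> SS | if; W -> SL | ff | ic.
TERM: introduce C -> c, B -> f, A -> i and substitute in every rule of length ≥2.
BIN: S -> CCS becomes S -> CD, D -> CS.
Drop unreachable/unproductive: W.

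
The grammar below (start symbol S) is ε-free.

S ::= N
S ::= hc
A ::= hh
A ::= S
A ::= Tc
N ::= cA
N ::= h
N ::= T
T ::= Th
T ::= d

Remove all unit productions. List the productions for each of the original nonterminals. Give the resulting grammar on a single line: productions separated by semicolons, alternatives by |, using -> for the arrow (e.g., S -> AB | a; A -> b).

S -> d | h | Th | cA | hc; A -> d | h | Tc | Th | cA | hc | hh; N -> d | h | Th | cA; T -> d | Th

Unit productions: A->S, N->T, S->N.
Unit pairs (A ⇒* B via units): (A,N), (A,S), (A,T), (N,T), (S,N), (S,T).
S: inherits non-unit rules of {N, S, T} → Th | cA | d | h | hc.
A: inherits non-unit rules of {A, N, S, T} → Tc | Th | cA | d | h | hc | hh.
N: inherits non-unit rules of {N, T} → Th | cA | d | h.
T: inherits non-unit rules of {T} → Th | d.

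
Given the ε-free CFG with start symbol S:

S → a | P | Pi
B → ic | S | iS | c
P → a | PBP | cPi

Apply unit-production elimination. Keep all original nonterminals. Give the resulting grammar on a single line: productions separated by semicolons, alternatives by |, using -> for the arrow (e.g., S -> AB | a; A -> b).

S -> a | Pi | PBP | cPi; B -> a | c | Pi | iS | ic | PBP | cPi; P -> a | PBP | cPi

Unit productions: B->S, S->P.
Unit pairs (A ⇒* B via units): (B,P), (B,S), (S,P).
S: inherits non-unit rules of {P, S} → PBP | Pi | a | cPi.
B: inherits non-unit rules of {B, P, S} → PBP | Pi | a | c | cPi | iS | ic.
P: inherits non-unit rules of {P} → PBP | a | cPi.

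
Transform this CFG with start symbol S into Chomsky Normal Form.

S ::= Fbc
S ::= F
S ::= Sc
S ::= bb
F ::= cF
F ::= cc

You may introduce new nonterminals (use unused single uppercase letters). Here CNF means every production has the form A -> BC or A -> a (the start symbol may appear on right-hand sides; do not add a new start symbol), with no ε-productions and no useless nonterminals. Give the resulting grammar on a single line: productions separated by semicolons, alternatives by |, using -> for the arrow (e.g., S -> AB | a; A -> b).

No ε-productions.
After unit-elimination: S -> Sc | bb | cF | cc | Fbc; F -> cF | cc.
TERM: introduce B -> b, A -> c and substitute in every rule of length ≥2.
BIN: S -> FBA becomes S -> FC, C -> BA.

S -> AA | AF | BB | FC | SA; A -> c; B -> b; C -> BA; F -> AA | AF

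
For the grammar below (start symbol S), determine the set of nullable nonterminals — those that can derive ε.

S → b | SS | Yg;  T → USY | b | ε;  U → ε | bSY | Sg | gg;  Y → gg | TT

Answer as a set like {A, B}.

Directly nullable (have an ε-rule): {T, U}.
Y is nullable via Y -> TT (every symbol on the right is already known nullable).
Not nullable: S — each has a terminal in every rule's right-hand side or depends on a non-nullable symbol.

{T, U, Y}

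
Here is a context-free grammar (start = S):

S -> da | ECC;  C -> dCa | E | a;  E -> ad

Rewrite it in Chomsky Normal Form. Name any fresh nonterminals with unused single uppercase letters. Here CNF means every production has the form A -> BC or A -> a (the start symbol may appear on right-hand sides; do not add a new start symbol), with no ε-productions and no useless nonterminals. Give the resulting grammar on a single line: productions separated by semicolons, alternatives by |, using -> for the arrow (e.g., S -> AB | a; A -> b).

S -> BA | EF; A -> a; B -> d; C -> a | AB | BD; D -> CA; E -> AB; F -> CC

No ε-productions.
After unit-elimination: S -> da | ECC; C -> a | ad | dCa; E -> ad.
TERM: introduce A -> a, B -> d and substitute in every rule of length ≥2.
BIN: C -> BCA becomes C -> BD, D -> CA; S -> ECC becomes S -> EF, F -> CC.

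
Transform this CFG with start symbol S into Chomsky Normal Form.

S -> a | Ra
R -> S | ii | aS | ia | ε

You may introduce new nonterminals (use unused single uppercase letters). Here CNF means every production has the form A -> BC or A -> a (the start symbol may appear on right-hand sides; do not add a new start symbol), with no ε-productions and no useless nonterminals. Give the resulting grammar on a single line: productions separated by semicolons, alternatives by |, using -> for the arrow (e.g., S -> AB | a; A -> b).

S -> a | RA; A -> a; B -> i; R -> a | AS | BA | BB | RA

Nullable: {R}; after ε-elimination: S -> a | Ra; R -> S | aS | ia | ii.
After unit-elimination: S -> a | Ra; R -> a | Ra | aS | ia | ii.
TERM: introduce A -> a, B -> i and substitute in every rule of length ≥2.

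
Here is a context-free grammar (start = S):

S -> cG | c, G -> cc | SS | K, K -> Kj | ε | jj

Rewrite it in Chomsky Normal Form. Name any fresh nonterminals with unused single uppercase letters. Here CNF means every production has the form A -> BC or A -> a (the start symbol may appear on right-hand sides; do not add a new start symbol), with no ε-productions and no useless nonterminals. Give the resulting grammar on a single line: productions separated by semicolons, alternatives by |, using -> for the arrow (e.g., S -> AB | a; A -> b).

S -> c | BG; A -> j; B -> c; G -> j | AA | BB | KA | SS; K -> j | AA | KA

Nullable: {G, K}; after ε-elimination: S -> c | cG; G -> K | SS | cc; K -> j | Kj | jj.
After unit-elimination: S -> c | cG; G -> j | Kj | SS | cc | jj; K -> j | Kj | jj.
TERM: introduce B -> c, A -> j and substitute in every rule of length ≥2.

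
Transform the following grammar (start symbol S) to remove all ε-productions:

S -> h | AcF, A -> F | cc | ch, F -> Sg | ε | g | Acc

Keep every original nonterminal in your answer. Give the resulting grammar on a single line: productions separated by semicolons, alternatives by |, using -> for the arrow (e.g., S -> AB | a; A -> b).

Nullable set: {A, F}.
S -> AcF: A, F nullable, giving Ac | AcF | c | cF.
A -> F: F nullable, giving F.
Drop F -> ε.
F -> Acc: A nullable, giving Acc | cc.
Unchanged (no nullable symbols): S -> h; A -> cc; A -> ch; F -> Sg; F -> g.

S -> c | h | Ac | cF | AcF; A -> F | cc | ch; F -> g | Sg | cc | Acc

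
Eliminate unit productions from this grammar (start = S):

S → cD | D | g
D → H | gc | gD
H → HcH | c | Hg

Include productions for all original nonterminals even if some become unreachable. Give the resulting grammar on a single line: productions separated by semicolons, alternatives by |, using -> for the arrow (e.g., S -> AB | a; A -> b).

S -> c | g | Hg | cD | gD | gc | HcH; D -> c | Hg | gD | gc | HcH; H -> c | Hg | HcH

Unit productions: D->H, S->D.
Unit pairs (A ⇒* B via units): (D,H), (S,D), (S,H).
S: inherits non-unit rules of {D, H, S} → HcH | Hg | c | cD | g | gD | gc.
D: inherits non-unit rules of {D, H} → HcH | Hg | c | gD | gc.
H: inherits non-unit rules of {H} → HcH | Hg | c.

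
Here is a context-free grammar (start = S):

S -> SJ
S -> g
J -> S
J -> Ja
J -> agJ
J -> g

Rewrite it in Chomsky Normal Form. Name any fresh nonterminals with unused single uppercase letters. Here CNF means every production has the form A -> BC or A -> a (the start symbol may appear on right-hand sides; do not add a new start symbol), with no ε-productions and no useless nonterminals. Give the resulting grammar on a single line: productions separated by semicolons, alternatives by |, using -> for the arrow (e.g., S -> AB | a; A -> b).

No ε-productions.
After unit-elimination: S -> g | SJ; J -> g | Ja | SJ | agJ.
TERM: introduce A -> a, B -> g and substitute in every rule of length ≥2.
BIN: J -> ABJ becomes J -> AC, C -> BJ.

S -> g | SJ; A -> a; B -> g; C -> BJ; J -> g | AC | JA | SJ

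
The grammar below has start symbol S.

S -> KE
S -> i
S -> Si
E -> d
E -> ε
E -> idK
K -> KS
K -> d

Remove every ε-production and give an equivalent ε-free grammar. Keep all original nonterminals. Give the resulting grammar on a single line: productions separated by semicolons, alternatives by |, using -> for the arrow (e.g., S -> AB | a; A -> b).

S -> K | i | KE | Si; E -> d | idK; K -> d | KS

Nullable set: {E}.
S -> KE: E nullable, giving K | KE.
Drop E -> ε.
Unchanged (no nullable symbols): S -> Si; S -> i; E -> d; E -> idK; K -> KS; K -> d.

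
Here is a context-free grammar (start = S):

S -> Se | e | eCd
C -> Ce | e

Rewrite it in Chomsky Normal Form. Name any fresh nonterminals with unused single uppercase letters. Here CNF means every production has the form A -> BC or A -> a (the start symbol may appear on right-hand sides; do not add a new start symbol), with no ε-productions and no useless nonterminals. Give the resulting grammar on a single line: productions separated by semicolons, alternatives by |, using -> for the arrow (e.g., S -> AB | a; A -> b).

No ε-productions.
No unit productions to eliminate.
TERM: introduce B -> d, A -> e and substitute in every rule of length ≥2.
BIN: S -> ACB becomes S -> AD, D -> CB.

S -> e | AD | SA; A -> e; B -> d; C -> e | CA; D -> CB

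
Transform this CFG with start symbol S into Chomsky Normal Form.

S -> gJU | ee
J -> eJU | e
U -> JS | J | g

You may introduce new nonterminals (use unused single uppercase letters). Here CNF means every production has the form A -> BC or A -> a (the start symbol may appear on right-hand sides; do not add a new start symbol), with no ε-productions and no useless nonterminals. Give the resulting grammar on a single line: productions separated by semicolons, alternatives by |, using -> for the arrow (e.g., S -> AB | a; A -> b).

No ε-productions.
After unit-elimination: S -> ee | gJU; J -> e | eJU; U -> e | g | JS | eJU.
TERM: introduce A -> e, B -> g and substitute in every rule of length ≥2.
BIN: J -> AJU becomes J -> AC, C -> JU; S -> BJU becomes S -> BD, D -> JU; U -> AJU becomes U -> AE, E -> JU.

S -> AA | BD; A -> e; B -> g; C -> JU; D -> JU; E -> JU; J -> e | AC; U -> e | g | AE | JS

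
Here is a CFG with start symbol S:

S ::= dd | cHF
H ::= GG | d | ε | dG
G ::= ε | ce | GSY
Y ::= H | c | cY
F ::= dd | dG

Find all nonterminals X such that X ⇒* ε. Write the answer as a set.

{G, H, Y}

Directly nullable (have an ε-rule): {G, H}.
Y is nullable via Y -> H (every symbol on the right is already known nullable).
Not nullable: F, S — each has a terminal in every rule's right-hand side or depends on a non-nullable symbol.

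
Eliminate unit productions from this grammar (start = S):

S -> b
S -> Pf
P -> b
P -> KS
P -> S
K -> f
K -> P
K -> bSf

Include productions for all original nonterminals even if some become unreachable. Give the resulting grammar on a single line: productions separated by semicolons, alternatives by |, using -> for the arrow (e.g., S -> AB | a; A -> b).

Unit productions: K->P, P->S.
Unit pairs (A ⇒* B via units): (K,P), (K,S), (P,S).
S: inherits non-unit rules of {S} → Pf | b.
K: inherits non-unit rules of {K, P, S} → KS | Pf | b | bSf | f.
P: inherits non-unit rules of {P, S} → KS | Pf | b.

S -> b | Pf; K -> b | f | KS | Pf | bSf; P -> b | KS | Pf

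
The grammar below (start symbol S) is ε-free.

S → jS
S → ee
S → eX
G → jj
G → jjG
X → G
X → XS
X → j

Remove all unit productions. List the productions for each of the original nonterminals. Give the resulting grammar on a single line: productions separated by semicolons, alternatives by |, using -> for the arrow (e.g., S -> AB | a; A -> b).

S -> eX | ee | jS; G -> jj | jjG; X -> j | XS | jj | jjG

Unit productions: X->G.
Unit pairs (A ⇒* B via units): (X,G).
S: inherits non-unit rules of {S} → eX | ee | jS.
G: inherits non-unit rules of {G} → jj | jjG.
X: inherits non-unit rules of {G, X} → XS | j | jj | jjG.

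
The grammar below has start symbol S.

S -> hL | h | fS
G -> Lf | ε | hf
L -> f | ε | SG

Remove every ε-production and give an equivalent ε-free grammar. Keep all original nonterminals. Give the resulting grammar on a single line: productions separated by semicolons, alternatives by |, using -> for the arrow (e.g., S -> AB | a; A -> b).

S -> h | fS | hL; G -> f | Lf | hf; L -> S | f | SG

Nullable set: {G, L}.
S -> hL: L nullable, giving h | hL.
Drop G -> ε.
G -> Lf: L nullable, giving Lf | f.
Drop L -> ε.
L -> SG: G nullable, giving S | SG.
Unchanged (no nullable symbols): S -> fS; S -> h; G -> hf; L -> f.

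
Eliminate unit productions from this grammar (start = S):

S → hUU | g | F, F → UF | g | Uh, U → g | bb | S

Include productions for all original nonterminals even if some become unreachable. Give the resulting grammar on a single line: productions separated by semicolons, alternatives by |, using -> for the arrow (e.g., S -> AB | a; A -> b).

S -> g | UF | Uh | hUU; F -> g | UF | Uh; U -> g | UF | Uh | bb | hUU

Unit productions: S->F, U->S.
Unit pairs (A ⇒* B via units): (S,F), (U,F), (U,S).
S: inherits non-unit rules of {F, S} → UF | Uh | g | hUU.
F: inherits non-unit rules of {F} → UF | Uh | g.
U: inherits non-unit rules of {F, S, U} → UF | Uh | bb | g | hUU.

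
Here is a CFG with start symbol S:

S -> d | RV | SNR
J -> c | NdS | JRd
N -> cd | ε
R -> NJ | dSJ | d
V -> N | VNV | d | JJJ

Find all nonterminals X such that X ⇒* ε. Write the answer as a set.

Directly nullable (have an ε-rule): {N}.
V is nullable via V -> N (every symbol on the right is already known nullable).
Not nullable: J, R, S — each has a terminal in every rule's right-hand side or depends on a non-nullable symbol.

{N, V}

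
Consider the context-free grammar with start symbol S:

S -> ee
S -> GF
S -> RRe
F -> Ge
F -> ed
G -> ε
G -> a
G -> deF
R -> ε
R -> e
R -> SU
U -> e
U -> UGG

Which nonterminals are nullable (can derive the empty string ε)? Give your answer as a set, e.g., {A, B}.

Directly nullable (have an ε-rule): {G, R}.
Not nullable: F, S, U — each has a terminal in every rule's right-hand side or depends on a non-nullable symbol.

{G, R}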